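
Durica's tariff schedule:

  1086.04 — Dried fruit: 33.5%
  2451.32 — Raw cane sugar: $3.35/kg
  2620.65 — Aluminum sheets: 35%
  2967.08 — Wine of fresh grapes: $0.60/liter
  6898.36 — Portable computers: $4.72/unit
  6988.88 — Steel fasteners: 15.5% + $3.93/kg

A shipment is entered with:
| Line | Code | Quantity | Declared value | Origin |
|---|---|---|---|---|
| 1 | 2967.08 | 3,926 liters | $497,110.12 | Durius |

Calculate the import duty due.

Line 1 (2967.08, Durius, 3,926 liters, $497,110.12):
Base rate for 2967.08 is $0.60/liter.
Duty = 3,926 × $0.60 = $2,355.60.

$2,355.60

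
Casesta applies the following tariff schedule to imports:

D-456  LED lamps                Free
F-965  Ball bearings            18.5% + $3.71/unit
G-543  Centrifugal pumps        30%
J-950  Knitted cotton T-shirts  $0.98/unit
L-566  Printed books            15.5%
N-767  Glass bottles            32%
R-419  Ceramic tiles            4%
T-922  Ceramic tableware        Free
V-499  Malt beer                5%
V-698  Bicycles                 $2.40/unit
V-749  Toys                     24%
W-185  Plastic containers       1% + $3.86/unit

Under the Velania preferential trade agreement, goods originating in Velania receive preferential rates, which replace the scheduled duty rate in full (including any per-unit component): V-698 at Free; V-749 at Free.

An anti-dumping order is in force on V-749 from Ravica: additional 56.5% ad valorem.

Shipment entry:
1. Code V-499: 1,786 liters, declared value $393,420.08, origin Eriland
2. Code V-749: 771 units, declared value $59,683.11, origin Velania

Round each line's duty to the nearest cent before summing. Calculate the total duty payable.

Line 1 (V-499, Eriland, 1,786 liters, $393,420.08):
Base rate for V-499 is 5%.
Duty = $393,420.08 × 5% = $19,671.00.
Line 2 (V-749, Velania, 771 units, $59,683.11):
Base rate for V-749 is 24%.
Origin Velania qualifies under the Casesta–Velania agreement and V-749 is covered: preferential rate Free applies instead.
The additional-duty order on V-749 targets Ravica, not Velania; it does not apply.
Duty = $59,683.11 × 0% = $0.00.
Total = $19,671.00 + $0.00 = $19,671.00.

$19,671.00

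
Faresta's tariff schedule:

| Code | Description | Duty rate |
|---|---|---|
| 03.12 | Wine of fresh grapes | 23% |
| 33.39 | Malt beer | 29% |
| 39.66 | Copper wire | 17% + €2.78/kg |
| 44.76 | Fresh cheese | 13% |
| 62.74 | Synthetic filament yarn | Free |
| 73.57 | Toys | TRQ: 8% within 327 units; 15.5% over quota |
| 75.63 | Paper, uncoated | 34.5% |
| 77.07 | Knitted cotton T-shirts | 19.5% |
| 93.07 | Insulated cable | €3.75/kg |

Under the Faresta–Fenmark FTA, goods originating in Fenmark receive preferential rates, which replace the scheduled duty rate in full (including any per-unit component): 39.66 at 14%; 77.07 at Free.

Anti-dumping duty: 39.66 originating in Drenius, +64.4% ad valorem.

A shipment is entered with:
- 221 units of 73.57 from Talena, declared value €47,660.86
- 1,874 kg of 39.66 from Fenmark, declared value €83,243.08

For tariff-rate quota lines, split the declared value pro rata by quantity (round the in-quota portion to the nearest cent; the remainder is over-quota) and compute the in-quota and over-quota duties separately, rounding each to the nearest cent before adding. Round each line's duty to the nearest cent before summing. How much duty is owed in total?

Line 1 (73.57, Talena, 221 units, €47,660.86):
Code 73.57 is under a tariff-rate quota (threshold 327 units). Quantity 221 units is within the quota, so the in-quota rate 8% applies to the full value.
Duty = €47,660.86 × 8% = €3,812.87.
Line 2 (39.66, Fenmark, 1,874 kg, €83,243.08):
Base rate for 39.66 is 17% + €2.78/kg.
Origin Fenmark qualifies under the Faresta–Fenmark agreement and 39.66 is covered: preferential rate 14% applies instead.
The additional-duty order on 39.66 targets Drenius, not Fenmark; it does not apply.
Duty = €83,243.08 × 14% = €11,654.03.
Total = €3,812.87 + €11,654.03 = €15,466.90.

€15,466.90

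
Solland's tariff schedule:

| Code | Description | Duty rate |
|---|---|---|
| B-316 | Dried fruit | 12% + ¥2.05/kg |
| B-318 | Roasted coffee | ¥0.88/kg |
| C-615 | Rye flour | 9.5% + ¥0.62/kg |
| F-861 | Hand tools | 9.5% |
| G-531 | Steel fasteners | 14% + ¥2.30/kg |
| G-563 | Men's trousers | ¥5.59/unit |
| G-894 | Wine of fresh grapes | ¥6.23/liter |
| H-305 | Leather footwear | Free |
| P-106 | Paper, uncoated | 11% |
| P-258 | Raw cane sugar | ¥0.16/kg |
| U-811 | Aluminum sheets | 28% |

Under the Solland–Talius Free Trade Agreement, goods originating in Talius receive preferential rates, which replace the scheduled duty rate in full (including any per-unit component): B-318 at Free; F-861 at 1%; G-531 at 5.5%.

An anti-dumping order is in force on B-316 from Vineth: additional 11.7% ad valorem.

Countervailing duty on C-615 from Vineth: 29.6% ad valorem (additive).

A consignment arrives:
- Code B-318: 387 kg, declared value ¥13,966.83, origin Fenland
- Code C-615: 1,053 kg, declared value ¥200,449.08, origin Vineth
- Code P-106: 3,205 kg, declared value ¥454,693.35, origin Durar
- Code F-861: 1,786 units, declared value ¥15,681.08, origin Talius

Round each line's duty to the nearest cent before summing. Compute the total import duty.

¥129,542.09

Line 1 (B-318, Fenland, 387 kg, ¥13,966.83):
Base rate for B-318 is ¥0.88/kg.
B-318 has an FTA preferential rate, but origin Fenland is not Talius; base rate stands.
Duty = 387 × ¥0.88 = ¥340.56.
Line 2 (C-615, Vineth, 1,053 kg, ¥200,449.08):
Base rate for C-615 is 9.5% + ¥0.62/kg.
Additional duty on C-615 from Vineth: +29.6%. Applied ad valorem rate: 9.5% + 29.6% = 39.1%.
Duty = ¥200,449.08 × 39.1% + 1,053 × ¥0.62 = ¥79,028.45.
Line 3 (P-106, Durar, 3,205 kg, ¥454,693.35):
Base rate for P-106 is 11%.
Duty = ¥454,693.35 × 11% = ¥50,016.27.
Line 4 (F-861, Talius, 1,786 units, ¥15,681.08):
Base rate for F-861 is 9.5%.
Origin Talius qualifies under the Solland–Talius agreement and F-861 is covered: preferential rate 1% applies instead.
Duty = ¥15,681.08 × 1% = ¥156.81.
Total = ¥340.56 + ¥79,028.45 + ¥50,016.27 + ¥156.81 = ¥129,542.09.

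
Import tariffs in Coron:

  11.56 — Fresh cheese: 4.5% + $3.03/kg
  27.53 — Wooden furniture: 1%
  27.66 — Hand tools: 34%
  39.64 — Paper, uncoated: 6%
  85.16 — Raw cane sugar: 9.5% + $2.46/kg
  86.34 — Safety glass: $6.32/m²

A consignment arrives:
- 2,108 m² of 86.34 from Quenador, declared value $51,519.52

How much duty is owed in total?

Line 1 (86.34, Quenador, 2,108 m², $51,519.52):
Base rate for 86.34 is $6.32/m².
Duty = 2,108 × $6.32 = $13,322.56.

$13,322.56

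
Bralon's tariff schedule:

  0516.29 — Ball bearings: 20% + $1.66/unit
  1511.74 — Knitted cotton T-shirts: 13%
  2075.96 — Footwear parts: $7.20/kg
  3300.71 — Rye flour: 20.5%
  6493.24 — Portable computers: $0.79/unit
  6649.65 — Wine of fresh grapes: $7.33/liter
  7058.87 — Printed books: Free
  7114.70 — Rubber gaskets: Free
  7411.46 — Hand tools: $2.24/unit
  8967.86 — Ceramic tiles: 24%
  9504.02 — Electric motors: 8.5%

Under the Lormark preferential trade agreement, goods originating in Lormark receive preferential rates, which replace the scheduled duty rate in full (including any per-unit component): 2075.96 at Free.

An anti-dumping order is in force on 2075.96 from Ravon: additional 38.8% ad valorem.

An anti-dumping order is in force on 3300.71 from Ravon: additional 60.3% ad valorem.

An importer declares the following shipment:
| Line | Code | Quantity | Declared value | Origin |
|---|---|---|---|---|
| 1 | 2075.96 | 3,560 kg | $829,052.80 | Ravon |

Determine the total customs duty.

$347,304.49

Line 1 (2075.96, Ravon, 3,560 kg, $829,052.80):
Base rate for 2075.96 is $7.20/kg.
2075.96 has an FTA preferential rate, but origin Ravon is not Lormark; base rate stands.
Additional duty on 2075.96 from Ravon: +38.8% ad valorem. Applied ad valorem rate = 38.8%.
Duty = $829,052.80 × 38.8% + 3,560 × $7.20 = $347,304.49.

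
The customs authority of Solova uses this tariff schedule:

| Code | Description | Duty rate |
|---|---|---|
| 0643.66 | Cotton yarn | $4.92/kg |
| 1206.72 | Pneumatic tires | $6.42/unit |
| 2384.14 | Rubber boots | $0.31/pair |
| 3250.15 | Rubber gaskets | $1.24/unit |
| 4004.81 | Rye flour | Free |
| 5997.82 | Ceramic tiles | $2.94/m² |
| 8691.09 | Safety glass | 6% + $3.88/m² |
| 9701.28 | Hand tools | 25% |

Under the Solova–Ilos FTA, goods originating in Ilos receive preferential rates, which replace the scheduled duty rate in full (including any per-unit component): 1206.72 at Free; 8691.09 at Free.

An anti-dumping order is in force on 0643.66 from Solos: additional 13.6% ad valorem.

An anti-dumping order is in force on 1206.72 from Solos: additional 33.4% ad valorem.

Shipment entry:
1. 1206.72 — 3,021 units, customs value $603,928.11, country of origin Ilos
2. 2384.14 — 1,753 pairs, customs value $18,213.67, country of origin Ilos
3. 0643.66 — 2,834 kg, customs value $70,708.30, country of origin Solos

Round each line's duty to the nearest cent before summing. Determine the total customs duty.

$24,103.04

Line 1 (1206.72, Ilos, 3,021 units, $603,928.11):
Base rate for 1206.72 is $6.42/unit.
Origin Ilos qualifies under the Solova–Ilos agreement and 1206.72 is covered: preferential rate Free applies instead.
The additional-duty order on 1206.72 targets Solos, not Ilos; it does not apply.
Duty = $603,928.11 × 0% = $0.00.
Line 2 (2384.14, Ilos, 1,753 pairs, $18,213.67):
Base rate for 2384.14 is $0.31/pair.
Origin Ilos is the FTA partner but 2384.14 is not on the preference list; base rate stands.
Duty = 1,753 × $0.31 = $543.43.
Line 3 (0643.66, Solos, 2,834 kg, $70,708.30):
Base rate for 0643.66 is $4.92/kg.
Additional duty on 0643.66 from Solos: +13.6% ad valorem. Applied ad valorem rate = 13.6%.
Duty = $70,708.30 × 13.6% + 2,834 × $4.92 = $23,559.61.
Total = $0.00 + $543.43 + $23,559.61 = $24,103.04.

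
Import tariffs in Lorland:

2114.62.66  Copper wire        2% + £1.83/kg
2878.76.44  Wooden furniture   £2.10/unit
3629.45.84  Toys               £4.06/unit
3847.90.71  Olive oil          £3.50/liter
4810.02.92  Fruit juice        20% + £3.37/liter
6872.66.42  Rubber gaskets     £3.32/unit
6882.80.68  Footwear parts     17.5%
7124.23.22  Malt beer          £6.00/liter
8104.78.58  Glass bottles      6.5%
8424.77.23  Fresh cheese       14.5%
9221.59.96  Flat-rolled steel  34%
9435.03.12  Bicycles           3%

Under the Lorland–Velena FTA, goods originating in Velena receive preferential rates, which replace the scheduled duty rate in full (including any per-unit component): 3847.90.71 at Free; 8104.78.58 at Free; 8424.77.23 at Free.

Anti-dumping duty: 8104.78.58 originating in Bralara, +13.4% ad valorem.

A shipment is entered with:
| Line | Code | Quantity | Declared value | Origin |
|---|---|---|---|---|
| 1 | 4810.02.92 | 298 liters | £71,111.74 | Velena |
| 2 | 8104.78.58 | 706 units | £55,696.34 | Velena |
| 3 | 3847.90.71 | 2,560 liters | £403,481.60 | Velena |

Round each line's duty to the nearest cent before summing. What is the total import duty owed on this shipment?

£15,226.61

Line 1 (4810.02.92, Velena, 298 liters, £71,111.74):
Base rate for 4810.02.92 is 20% + £3.37/liter.
Origin Velena is the FTA partner but 4810.02.92 is not on the preference list; base rate stands.
Duty = £71,111.74 × 20% + 298 × £3.37 = £15,226.61.
Line 2 (8104.78.58, Velena, 706 units, £55,696.34):
Base rate for 8104.78.58 is 6.5%.
Origin Velena qualifies under the Lorland–Velena agreement and 8104.78.58 is covered: preferential rate Free applies instead.
The additional-duty order on 8104.78.58 targets Bralara, not Velena; it does not apply.
Duty = £55,696.34 × 0% = £0.00.
Line 3 (3847.90.71, Velena, 2,560 liters, £403,481.60):
Base rate for 3847.90.71 is £3.50/liter.
Origin Velena qualifies under the Lorland–Velena agreement and 3847.90.71 is covered: preferential rate Free applies instead.
Duty = £403,481.60 × 0% = £0.00.
Total = £15,226.61 + £0.00 + £0.00 = £15,226.61.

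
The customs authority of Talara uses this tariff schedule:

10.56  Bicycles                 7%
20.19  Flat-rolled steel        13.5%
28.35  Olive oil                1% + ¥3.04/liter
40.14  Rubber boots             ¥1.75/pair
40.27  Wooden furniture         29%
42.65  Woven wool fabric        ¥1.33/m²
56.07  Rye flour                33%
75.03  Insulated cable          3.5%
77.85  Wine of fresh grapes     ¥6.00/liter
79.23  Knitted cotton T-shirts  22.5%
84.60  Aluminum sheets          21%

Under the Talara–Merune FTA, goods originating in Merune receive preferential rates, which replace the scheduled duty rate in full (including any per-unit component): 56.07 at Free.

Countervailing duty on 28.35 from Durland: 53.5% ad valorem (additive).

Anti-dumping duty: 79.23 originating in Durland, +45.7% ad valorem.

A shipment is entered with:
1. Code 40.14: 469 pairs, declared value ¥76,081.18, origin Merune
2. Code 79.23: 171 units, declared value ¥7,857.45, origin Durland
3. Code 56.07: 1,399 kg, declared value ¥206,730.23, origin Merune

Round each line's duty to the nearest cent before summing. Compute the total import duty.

Line 1 (40.14, Merune, 469 pairs, ¥76,081.18):
Base rate for 40.14 is ¥1.75/pair.
Origin Merune is the FTA partner but 40.14 is not on the preference list; base rate stands.
Duty = 469 × ¥1.75 = ¥820.75.
Line 2 (79.23, Durland, 171 units, ¥7,857.45):
Base rate for 79.23 is 22.5%.
Additional duty on 79.23 from Durland: +45.7%. Applied ad valorem rate: 22.5% + 45.7% = 68.2%.
Duty = ¥7,857.45 × 68.2% = ¥5,358.78.
Line 3 (56.07, Merune, 1,399 kg, ¥206,730.23):
Base rate for 56.07 is 33%.
Origin Merune qualifies under the Talara–Merune agreement and 56.07 is covered: preferential rate Free applies instead.
Duty = ¥206,730.23 × 0% = ¥0.00.
Total = ¥820.75 + ¥5,358.78 + ¥0.00 = ¥6,179.53.

¥6,179.53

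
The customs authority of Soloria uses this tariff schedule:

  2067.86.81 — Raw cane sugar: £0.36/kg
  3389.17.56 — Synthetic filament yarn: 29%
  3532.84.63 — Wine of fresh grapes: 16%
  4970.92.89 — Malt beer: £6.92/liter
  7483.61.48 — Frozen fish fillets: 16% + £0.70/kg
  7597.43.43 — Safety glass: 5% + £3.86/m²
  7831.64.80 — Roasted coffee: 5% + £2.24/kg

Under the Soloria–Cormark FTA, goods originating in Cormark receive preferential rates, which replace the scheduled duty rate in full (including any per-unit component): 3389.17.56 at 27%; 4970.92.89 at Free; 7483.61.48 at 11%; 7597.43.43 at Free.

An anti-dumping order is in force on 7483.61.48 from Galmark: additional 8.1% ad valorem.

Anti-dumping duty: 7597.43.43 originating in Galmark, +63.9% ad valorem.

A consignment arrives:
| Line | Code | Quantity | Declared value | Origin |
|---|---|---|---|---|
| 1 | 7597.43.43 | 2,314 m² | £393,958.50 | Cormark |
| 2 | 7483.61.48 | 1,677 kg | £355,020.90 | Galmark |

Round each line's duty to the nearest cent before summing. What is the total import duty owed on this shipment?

£86,733.94

Line 1 (7597.43.43, Cormark, 2,314 m², £393,958.50):
Base rate for 7597.43.43 is 5% + £3.86/m².
Origin Cormark qualifies under the Soloria–Cormark agreement and 7597.43.43 is covered: preferential rate Free applies instead.
The additional-duty order on 7597.43.43 targets Galmark, not Cormark; it does not apply.
Duty = £393,958.50 × 0% = £0.00.
Line 2 (7483.61.48, Galmark, 1,677 kg, £355,020.90):
Base rate for 7483.61.48 is 16% + £0.70/kg.
7483.61.48 has an FTA preferential rate, but origin Galmark is not Cormark; base rate stands.
Additional duty on 7483.61.48 from Galmark: +8.1%. Applied ad valorem rate: 16% + 8.1% = 24.1%.
Duty = £355,020.90 × 24.1% + 1,677 × £0.70 = £86,733.94.
Total = £0.00 + £86,733.94 = £86,733.94.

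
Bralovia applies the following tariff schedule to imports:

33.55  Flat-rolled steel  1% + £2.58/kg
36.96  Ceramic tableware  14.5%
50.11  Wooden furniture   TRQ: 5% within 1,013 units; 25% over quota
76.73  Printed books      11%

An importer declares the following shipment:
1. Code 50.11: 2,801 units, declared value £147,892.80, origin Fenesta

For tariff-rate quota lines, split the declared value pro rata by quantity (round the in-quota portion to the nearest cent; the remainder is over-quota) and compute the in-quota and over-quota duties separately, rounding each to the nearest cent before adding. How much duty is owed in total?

Line 1 (50.11, Fenesta, 2,801 units, £147,892.80):
Code 50.11 is under a tariff-rate quota (threshold 1,013 units). In-quota: 1,013 units at 5%; over-quota: 1,788 units at 25%.
Pro-rata value split: in-quota = £147,892.80 × 1,013/2,801 = £53,486.40; over-quota = £147,892.80 − £53,486.40 = £94,406.40.
In-quota duty = £53,486.40 × 5% = £2,674.32. Over-quota duty = £94,406.40 × 25% = £23,601.60.
Line duty = £2,674.32 + £23,601.60 = £26,275.92.

£26,275.92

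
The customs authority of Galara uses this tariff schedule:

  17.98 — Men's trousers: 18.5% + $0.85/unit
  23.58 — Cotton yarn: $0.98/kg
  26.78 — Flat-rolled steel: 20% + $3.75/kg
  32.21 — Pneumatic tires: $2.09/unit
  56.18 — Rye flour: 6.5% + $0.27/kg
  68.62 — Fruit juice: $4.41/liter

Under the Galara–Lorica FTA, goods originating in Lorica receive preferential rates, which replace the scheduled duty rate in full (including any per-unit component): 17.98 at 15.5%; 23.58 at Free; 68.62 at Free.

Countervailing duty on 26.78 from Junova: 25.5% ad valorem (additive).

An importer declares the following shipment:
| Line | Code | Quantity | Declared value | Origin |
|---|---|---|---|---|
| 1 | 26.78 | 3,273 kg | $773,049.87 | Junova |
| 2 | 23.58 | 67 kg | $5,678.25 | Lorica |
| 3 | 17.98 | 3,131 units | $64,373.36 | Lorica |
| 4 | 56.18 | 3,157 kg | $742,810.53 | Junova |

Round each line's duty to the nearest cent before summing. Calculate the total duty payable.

Line 1 (26.78, Junova, 3,273 kg, $773,049.87):
Base rate for 26.78 is 20% + $3.75/kg.
Additional duty on 26.78 from Junova: +25.5%. Applied ad valorem rate: 20% + 25.5% = 45.5%.
Duty = $773,049.87 × 45.5% + 3,273 × $3.75 = $364,011.44.
Line 2 (23.58, Lorica, 67 kg, $5,678.25):
Base rate for 23.58 is $0.98/kg.
Origin Lorica qualifies under the Galara–Lorica agreement and 23.58 is covered: preferential rate Free applies instead.
Duty = $5,678.25 × 0% = $0.00.
Line 3 (17.98, Lorica, 3,131 units, $64,373.36):
Base rate for 17.98 is 18.5% + $0.85/unit.
Origin Lorica qualifies under the Galara–Lorica agreement and 17.98 is covered: preferential rate 15.5% applies instead.
Duty = $64,373.36 × 15.5% = $9,977.87.
Line 4 (56.18, Junova, 3,157 kg, $742,810.53):
Base rate for 56.18 is 6.5% + $0.27/kg.
Duty = $742,810.53 × 6.5% + 3,157 × $0.27 = $49,135.07.
Total = $364,011.44 + $0.00 + $9,977.87 + $49,135.07 = $423,124.38.

$423,124.38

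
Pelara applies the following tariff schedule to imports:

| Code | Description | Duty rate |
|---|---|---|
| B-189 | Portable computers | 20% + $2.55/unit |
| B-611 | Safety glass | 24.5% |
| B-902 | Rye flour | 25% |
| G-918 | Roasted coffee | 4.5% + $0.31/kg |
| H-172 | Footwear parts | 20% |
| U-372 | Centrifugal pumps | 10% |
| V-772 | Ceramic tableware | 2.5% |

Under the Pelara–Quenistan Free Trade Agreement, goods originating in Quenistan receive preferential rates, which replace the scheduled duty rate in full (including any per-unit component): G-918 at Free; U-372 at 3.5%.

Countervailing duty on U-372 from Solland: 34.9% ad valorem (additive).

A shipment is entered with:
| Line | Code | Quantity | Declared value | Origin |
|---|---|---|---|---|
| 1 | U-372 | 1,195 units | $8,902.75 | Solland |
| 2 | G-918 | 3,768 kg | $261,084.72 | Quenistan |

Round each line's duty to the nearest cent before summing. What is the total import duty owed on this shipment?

Line 1 (U-372, Solland, 1,195 units, $8,902.75):
Base rate for U-372 is 10%.
U-372 has an FTA preferential rate, but origin Solland is not Quenistan; base rate stands.
Additional duty on U-372 from Solland: +34.9%. Applied ad valorem rate: 10% + 34.9% = 44.9%.
Duty = $8,902.75 × 44.9% = $3,997.33.
Line 2 (G-918, Quenistan, 3,768 kg, $261,084.72):
Base rate for G-918 is 4.5% + $0.31/kg.
Origin Quenistan qualifies under the Pelara–Quenistan agreement and G-918 is covered: preferential rate Free applies instead.
Duty = $261,084.72 × 0% = $0.00.
Total = $3,997.33 + $0.00 = $3,997.33.

$3,997.33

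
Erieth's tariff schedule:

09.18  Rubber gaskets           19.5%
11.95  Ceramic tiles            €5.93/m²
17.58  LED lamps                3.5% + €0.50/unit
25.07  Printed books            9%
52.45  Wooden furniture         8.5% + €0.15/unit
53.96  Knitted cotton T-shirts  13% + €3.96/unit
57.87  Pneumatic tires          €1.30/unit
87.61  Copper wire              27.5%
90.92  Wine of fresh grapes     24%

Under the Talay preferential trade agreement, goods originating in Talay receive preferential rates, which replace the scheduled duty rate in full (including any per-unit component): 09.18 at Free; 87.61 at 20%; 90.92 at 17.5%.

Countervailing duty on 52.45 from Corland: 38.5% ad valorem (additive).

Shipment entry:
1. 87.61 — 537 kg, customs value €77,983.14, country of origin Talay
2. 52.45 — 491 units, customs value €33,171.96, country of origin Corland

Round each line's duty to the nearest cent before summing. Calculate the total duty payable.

Line 1 (87.61, Talay, 537 kg, €77,983.14):
Base rate for 87.61 is 27.5%.
Origin Talay qualifies under the Erieth–Talay agreement and 87.61 is covered: preferential rate 20% applies instead.
Duty = €77,983.14 × 20% = €15,596.63.
Line 2 (52.45, Corland, 491 units, €33,171.96):
Base rate for 52.45 is 8.5% + €0.15/unit.
Additional duty on 52.45 from Corland: +38.5%. Applied ad valorem rate: 8.5% + 38.5% = 47%.
Duty = €33,171.96 × 47% + 491 × €0.15 = €15,664.47.
Total = €15,596.63 + €15,664.47 = €31,261.10.

€31,261.10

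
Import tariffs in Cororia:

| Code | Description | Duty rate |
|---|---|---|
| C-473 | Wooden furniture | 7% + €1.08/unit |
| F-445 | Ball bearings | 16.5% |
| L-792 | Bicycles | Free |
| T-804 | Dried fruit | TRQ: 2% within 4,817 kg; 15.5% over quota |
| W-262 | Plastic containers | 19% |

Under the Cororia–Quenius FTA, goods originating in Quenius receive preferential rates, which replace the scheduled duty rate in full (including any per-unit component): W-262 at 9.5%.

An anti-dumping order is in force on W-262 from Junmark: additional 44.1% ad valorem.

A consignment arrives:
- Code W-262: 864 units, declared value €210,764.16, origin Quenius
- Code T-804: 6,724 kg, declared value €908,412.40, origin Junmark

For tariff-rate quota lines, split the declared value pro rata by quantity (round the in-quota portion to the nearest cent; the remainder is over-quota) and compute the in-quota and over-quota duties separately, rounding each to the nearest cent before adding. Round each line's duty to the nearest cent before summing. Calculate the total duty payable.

Line 1 (W-262, Quenius, 864 units, €210,764.16):
Base rate for W-262 is 19%.
Origin Quenius qualifies under the Cororia–Quenius agreement and W-262 is covered: preferential rate 9.5% applies instead.
The additional-duty order on W-262 targets Junmark, not Quenius; it does not apply.
Duty = €210,764.16 × 9.5% = €20,022.60.
Line 2 (T-804, Junmark, 6,724 kg, €908,412.40):
Code T-804 is under a tariff-rate quota (threshold 4,817 kg). In-quota: 4,817 kg at 2%; over-quota: 1,907 kg at 15.5%.
Pro-rata value split: in-quota = €908,412.40 × 4,817/6,724 = €650,776.70; over-quota = €908,412.40 − €650,776.70 = €257,635.70.
In-quota duty = €650,776.70 × 2% = €13,015.53. Over-quota duty = €257,635.70 × 15.5% = €39,933.53.
Line duty = €13,015.53 + €39,933.53 = €52,949.06.
Total = €20,022.60 + €52,949.06 = €72,971.66.

€72,971.66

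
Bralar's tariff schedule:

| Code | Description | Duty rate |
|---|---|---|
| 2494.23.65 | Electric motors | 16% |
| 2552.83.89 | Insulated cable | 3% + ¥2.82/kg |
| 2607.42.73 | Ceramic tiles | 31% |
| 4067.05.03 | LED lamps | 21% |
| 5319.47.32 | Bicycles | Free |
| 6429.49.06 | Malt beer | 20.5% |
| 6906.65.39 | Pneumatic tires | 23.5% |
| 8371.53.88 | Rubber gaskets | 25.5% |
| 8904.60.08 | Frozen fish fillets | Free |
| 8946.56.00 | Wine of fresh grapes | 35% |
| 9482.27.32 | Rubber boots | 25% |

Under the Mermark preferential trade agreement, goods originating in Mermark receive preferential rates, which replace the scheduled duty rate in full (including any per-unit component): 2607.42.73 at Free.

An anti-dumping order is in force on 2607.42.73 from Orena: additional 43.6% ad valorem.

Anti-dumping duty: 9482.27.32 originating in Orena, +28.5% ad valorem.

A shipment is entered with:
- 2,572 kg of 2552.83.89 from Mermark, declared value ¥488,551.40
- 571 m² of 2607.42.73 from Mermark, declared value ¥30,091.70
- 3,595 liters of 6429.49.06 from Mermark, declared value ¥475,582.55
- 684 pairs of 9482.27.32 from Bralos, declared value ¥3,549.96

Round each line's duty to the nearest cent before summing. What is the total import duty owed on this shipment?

¥120,291.49

Line 1 (2552.83.89, Mermark, 2,572 kg, ¥488,551.40):
Base rate for 2552.83.89 is 3% + ¥2.82/kg.
Origin Mermark is the FTA partner but 2552.83.89 is not on the preference list; base rate stands.
Duty = ¥488,551.40 × 3% + 2,572 × ¥2.82 = ¥21,909.58.
Line 2 (2607.42.73, Mermark, 571 m², ¥30,091.70):
Base rate for 2607.42.73 is 31%.
Origin Mermark qualifies under the Bralar–Mermark agreement and 2607.42.73 is covered: preferential rate Free applies instead.
The additional-duty order on 2607.42.73 targets Orena, not Mermark; it does not apply.
Duty = ¥30,091.70 × 0% = ¥0.00.
Line 3 (6429.49.06, Mermark, 3,595 liters, ¥475,582.55):
Base rate for 6429.49.06 is 20.5%.
Origin Mermark is the FTA partner but 6429.49.06 is not on the preference list; base rate stands.
Duty = ¥475,582.55 × 20.5% = ¥97,494.42.
Line 4 (9482.27.32, Bralos, 684 pairs, ¥3,549.96):
Base rate for 9482.27.32 is 25%.
The additional-duty order on 9482.27.32 targets Orena, not Bralos; it does not apply.
Duty = ¥3,549.96 × 25% = ¥887.49.
Total = ¥21,909.58 + ¥0.00 + ¥97,494.42 + ¥887.49 = ¥120,291.49.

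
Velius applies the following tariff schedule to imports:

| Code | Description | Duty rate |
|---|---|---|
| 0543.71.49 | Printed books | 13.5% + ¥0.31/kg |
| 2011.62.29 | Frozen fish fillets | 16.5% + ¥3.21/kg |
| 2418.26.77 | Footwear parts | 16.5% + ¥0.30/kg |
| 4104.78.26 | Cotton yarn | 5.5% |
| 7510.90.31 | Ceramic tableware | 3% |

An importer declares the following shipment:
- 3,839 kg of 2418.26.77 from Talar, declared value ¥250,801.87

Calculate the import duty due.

¥42,534.01

Line 1 (2418.26.77, Talar, 3,839 kg, ¥250,801.87):
Base rate for 2418.26.77 is 16.5% + ¥0.30/kg.
Duty = ¥250,801.87 × 16.5% + 3,839 × ¥0.30 = ¥42,534.01.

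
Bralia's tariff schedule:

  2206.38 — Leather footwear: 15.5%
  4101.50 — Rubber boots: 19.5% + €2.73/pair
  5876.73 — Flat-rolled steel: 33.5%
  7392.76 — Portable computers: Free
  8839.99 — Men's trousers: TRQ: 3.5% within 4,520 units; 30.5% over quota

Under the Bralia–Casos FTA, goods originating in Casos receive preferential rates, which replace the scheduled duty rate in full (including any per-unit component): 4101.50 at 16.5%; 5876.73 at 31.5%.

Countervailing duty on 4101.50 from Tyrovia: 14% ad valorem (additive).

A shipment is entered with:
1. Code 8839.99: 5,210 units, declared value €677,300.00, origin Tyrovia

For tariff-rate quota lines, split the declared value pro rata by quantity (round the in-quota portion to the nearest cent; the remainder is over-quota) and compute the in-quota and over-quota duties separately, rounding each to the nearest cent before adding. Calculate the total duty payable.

Line 1 (8839.99, Tyrovia, 5,210 units, €677,300.00):
Code 8839.99 is under a tariff-rate quota (threshold 4,520 units). In-quota: 4,520 units at 3.5%; over-quota: 690 units at 30.5%.
Pro-rata value split: in-quota = €677,300.00 × 4,520/5,210 = €587,600.00; over-quota = €677,300.00 − €587,600.00 = €89,700.00.
In-quota duty = €587,600.00 × 3.5% = €20,566.00. Over-quota duty = €89,700.00 × 30.5% = €27,358.50.
Line duty = €20,566.00 + €27,358.50 = €47,924.50.

€47,924.50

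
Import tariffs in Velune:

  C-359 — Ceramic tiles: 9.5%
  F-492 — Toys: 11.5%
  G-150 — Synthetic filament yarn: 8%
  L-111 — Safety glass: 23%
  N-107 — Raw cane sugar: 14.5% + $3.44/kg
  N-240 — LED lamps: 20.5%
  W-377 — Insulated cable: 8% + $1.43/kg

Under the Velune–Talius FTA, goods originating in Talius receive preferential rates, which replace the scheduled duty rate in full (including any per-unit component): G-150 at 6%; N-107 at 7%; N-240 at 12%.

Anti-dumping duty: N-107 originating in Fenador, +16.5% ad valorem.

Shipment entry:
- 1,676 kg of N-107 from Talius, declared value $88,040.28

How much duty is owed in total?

Line 1 (N-107, Talius, 1,676 kg, $88,040.28):
Base rate for N-107 is 14.5% + $3.44/kg.
Origin Talius qualifies under the Velune–Talius agreement and N-107 is covered: preferential rate 7% applies instead.
The additional-duty order on N-107 targets Fenador, not Talius; it does not apply.
Duty = $88,040.28 × 7% = $6,162.82.

$6,162.82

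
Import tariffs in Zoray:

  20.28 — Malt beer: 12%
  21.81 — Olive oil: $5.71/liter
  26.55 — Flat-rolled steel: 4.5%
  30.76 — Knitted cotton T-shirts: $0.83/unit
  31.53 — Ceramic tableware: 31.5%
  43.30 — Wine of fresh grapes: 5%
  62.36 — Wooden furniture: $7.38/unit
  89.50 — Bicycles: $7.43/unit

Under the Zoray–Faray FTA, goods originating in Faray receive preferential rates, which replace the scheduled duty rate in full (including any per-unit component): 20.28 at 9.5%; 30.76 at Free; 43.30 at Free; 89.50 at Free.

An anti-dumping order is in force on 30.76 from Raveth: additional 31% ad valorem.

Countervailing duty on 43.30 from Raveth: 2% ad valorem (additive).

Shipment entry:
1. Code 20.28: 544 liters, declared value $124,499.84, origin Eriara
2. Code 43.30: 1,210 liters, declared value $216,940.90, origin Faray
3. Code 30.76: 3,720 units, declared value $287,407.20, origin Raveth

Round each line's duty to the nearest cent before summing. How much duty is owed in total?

Line 1 (20.28, Eriara, 544 liters, $124,499.84):
Base rate for 20.28 is 12%.
20.28 has an FTA preferential rate, but origin Eriara is not Faray; base rate stands.
Duty = $124,499.84 × 12% = $14,939.98.
Line 2 (43.30, Faray, 1,210 liters, $216,940.90):
Base rate for 43.30 is 5%.
Origin Faray qualifies under the Zoray–Faray agreement and 43.30 is covered: preferential rate Free applies instead.
The additional-duty order on 43.30 targets Raveth, not Faray; it does not apply.
Duty = $216,940.90 × 0% = $0.00.
Line 3 (30.76, Raveth, 3,720 units, $287,407.20):
Base rate for 30.76 is $0.83/unit.
30.76 has an FTA preferential rate, but origin Raveth is not Faray; base rate stands.
Additional duty on 30.76 from Raveth: +31% ad valorem. Applied ad valorem rate = 31%.
Duty = $287,407.20 × 31% + 3,720 × $0.83 = $92,183.83.
Total = $14,939.98 + $0.00 + $92,183.83 = $107,123.81.

$107,123.81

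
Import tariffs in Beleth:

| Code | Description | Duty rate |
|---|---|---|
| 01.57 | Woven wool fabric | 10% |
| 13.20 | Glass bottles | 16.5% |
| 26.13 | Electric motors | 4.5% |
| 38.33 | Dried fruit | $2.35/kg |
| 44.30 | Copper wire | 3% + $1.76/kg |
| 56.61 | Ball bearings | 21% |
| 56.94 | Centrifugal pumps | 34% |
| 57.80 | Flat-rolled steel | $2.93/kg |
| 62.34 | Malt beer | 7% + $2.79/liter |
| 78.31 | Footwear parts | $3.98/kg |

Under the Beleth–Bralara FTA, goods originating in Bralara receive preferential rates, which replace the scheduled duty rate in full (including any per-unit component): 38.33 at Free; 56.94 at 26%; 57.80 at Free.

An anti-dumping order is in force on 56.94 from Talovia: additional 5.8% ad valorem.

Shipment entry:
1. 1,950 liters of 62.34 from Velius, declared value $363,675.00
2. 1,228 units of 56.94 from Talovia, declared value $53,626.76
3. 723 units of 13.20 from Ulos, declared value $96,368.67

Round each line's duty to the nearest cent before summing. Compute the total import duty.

Line 1 (62.34, Velius, 1,950 liters, $363,675.00):
Base rate for 62.34 is 7% + $2.79/liter.
Duty = $363,675.00 × 7% + 1,950 × $2.79 = $30,897.75.
Line 2 (56.94, Talovia, 1,228 units, $53,626.76):
Base rate for 56.94 is 34%.
56.94 has an FTA preferential rate, but origin Talovia is not Bralara; base rate stands.
Additional duty on 56.94 from Talovia: +5.8%. Applied ad valorem rate: 34% + 5.8% = 39.8%.
Duty = $53,626.76 × 39.8% = $21,343.45.
Line 3 (13.20, Ulos, 723 units, $96,368.67):
Base rate for 13.20 is 16.5%.
Duty = $96,368.67 × 16.5% = $15,900.83.
Total = $30,897.75 + $21,343.45 + $15,900.83 = $68,142.03.

$68,142.03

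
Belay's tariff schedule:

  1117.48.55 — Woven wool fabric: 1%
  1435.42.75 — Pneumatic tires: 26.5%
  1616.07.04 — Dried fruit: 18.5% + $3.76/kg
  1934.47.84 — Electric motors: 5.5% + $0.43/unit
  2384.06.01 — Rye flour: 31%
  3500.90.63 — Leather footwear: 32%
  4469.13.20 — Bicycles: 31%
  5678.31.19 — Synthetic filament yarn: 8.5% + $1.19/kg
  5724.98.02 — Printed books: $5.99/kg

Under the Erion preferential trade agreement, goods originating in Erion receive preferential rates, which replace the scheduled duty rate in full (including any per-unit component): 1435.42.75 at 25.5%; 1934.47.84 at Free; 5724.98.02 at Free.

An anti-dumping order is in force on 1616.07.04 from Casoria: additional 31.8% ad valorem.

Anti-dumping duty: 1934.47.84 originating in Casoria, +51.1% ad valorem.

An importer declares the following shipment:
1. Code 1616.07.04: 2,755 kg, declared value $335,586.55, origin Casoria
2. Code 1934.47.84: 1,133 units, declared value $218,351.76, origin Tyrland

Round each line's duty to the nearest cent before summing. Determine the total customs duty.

Line 1 (1616.07.04, Casoria, 2,755 kg, $335,586.55):
Base rate for 1616.07.04 is 18.5% + $3.76/kg.
Additional duty on 1616.07.04 from Casoria: +31.8%. Applied ad valorem rate: 18.5% + 31.8% = 50.3%.
Duty = $335,586.55 × 50.3% + 2,755 × $3.76 = $179,158.83.
Line 2 (1934.47.84, Tyrland, 1,133 units, $218,351.76):
Base rate for 1934.47.84 is 5.5% + $0.43/unit.
1934.47.84 has an FTA preferential rate, but origin Tyrland is not Erion; base rate stands.
The additional-duty order on 1934.47.84 targets Casoria, not Tyrland; it does not apply.
Duty = $218,351.76 × 5.5% + 1,133 × $0.43 = $12,496.54.
Total = $179,158.83 + $12,496.54 = $191,655.37.

$191,655.37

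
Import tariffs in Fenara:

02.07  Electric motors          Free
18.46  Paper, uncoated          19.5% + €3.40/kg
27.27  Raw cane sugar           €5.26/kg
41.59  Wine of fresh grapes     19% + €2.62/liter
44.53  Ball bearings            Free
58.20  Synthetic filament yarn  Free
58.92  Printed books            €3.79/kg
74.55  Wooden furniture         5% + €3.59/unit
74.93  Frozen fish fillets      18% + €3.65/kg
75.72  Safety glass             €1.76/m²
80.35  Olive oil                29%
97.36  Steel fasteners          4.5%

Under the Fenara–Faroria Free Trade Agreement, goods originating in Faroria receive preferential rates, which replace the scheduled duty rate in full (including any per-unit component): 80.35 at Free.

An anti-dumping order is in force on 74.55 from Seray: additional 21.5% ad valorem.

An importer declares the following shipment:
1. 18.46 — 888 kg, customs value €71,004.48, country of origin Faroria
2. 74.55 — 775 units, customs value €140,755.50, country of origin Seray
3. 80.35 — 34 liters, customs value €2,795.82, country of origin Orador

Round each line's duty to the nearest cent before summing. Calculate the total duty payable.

€57,758.32

Line 1 (18.46, Faroria, 888 kg, €71,004.48):
Base rate for 18.46 is 19.5% + €3.40/kg.
Origin Faroria is the FTA partner but 18.46 is not on the preference list; base rate stands.
Duty = €71,004.48 × 19.5% + 888 × €3.40 = €16,865.07.
Line 2 (74.55, Seray, 775 units, €140,755.50):
Base rate for 74.55 is 5% + €3.59/unit.
Additional duty on 74.55 from Seray: +21.5%. Applied ad valorem rate: 5% + 21.5% = 26.5%.
Duty = €140,755.50 × 26.5% + 775 × €3.59 = €40,082.46.
Line 3 (80.35, Orador, 34 liters, €2,795.82):
Base rate for 80.35 is 29%.
80.35 has an FTA preferential rate, but origin Orador is not Faroria; base rate stands.
Duty = €2,795.82 × 29% = €810.79.
Total = €16,865.07 + €40,082.46 + €810.79 = €57,758.32.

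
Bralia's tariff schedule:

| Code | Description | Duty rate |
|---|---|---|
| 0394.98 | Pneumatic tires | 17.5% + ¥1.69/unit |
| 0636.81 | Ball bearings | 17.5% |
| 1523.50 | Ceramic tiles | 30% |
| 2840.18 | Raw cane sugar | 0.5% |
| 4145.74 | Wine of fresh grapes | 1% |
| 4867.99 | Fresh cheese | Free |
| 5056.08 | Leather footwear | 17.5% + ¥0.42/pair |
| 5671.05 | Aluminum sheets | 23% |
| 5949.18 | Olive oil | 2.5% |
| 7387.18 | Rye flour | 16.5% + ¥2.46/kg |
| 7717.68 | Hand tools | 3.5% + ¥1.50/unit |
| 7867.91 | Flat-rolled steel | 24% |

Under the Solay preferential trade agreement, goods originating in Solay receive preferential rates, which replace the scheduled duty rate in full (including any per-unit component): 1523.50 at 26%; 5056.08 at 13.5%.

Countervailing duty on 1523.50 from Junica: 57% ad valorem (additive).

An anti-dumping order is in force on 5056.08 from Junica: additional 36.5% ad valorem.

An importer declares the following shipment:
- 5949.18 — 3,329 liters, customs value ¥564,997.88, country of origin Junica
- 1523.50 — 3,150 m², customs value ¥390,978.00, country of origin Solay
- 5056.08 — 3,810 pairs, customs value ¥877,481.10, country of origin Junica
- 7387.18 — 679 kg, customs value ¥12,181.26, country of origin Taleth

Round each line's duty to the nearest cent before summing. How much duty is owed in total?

Line 1 (5949.18, Junica, 3,329 liters, ¥564,997.88):
Base rate for 5949.18 is 2.5%.
Duty = ¥564,997.88 × 2.5% = ¥14,124.95.
Line 2 (1523.50, Solay, 3,150 m², ¥390,978.00):
Base rate for 1523.50 is 30%.
Origin Solay qualifies under the Bralia–Solay agreement and 1523.50 is covered: preferential rate 26% applies instead.
The additional-duty order on 1523.50 targets Junica, not Solay; it does not apply.
Duty = ¥390,978.00 × 26% = ¥101,654.28.
Line 3 (5056.08, Junica, 3,810 pairs, ¥877,481.10):
Base rate for 5056.08 is 17.5% + ¥0.42/pair.
5056.08 has an FTA preferential rate, but origin Junica is not Solay; base rate stands.
Additional duty on 5056.08 from Junica: +36.5%. Applied ad valorem rate: 17.5% + 36.5% = 54%.
Duty = ¥877,481.10 × 54% + 3,810 × ¥0.42 = ¥475,439.99.
Line 4 (7387.18, Taleth, 679 kg, ¥12,181.26):
Base rate for 7387.18 is 16.5% + ¥2.46/kg.
Duty = ¥12,181.26 × 16.5% + 679 × ¥2.46 = ¥3,680.25.
Total = ¥14,124.95 + ¥101,654.28 + ¥475,439.99 + ¥3,680.25 = ¥594,899.47.

¥594,899.47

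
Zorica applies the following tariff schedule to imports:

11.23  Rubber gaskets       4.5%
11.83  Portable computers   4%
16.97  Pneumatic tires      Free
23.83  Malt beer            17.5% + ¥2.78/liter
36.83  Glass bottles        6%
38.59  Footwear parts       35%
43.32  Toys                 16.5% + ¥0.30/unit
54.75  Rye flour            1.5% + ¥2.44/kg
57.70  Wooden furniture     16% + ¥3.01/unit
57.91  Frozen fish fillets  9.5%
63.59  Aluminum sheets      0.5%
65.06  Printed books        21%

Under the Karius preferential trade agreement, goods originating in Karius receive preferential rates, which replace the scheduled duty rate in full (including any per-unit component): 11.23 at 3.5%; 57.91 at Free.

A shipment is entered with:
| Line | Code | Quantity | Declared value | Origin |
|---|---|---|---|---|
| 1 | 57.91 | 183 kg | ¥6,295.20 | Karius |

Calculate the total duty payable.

¥0.00

Line 1 (57.91, Karius, 183 kg, ¥6,295.20):
Base rate for 57.91 is 9.5%.
Origin Karius qualifies under the Zorica–Karius agreement and 57.91 is covered: preferential rate Free applies instead.
Duty = ¥6,295.20 × 0% = ¥0.00.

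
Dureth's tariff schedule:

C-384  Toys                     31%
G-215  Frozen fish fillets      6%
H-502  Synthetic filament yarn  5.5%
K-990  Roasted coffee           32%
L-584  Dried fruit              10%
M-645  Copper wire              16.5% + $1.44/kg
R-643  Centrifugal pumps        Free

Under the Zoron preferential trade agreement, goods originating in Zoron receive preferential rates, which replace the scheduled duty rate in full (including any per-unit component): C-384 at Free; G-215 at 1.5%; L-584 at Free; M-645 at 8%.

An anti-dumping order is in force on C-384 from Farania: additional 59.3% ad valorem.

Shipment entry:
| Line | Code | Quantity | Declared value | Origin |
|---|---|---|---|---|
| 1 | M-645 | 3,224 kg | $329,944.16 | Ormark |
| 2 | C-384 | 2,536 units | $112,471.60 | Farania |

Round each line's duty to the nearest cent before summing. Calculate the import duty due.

Line 1 (M-645, Ormark, 3,224 kg, $329,944.16):
Base rate for M-645 is 16.5% + $1.44/kg.
M-645 has an FTA preferential rate, but origin Ormark is not Zoron; base rate stands.
Duty = $329,944.16 × 16.5% + 3,224 × $1.44 = $59,083.35.
Line 2 (C-384, Farania, 2,536 units, $112,471.60):
Base rate for C-384 is 31%.
C-384 has an FTA preferential rate, but origin Farania is not Zoron; base rate stands.
Additional duty on C-384 from Farania: +59.3%. Applied ad valorem rate: 31% + 59.3% = 90.3%.
Duty = $112,471.60 × 90.3% = $101,561.85.
Total = $59,083.35 + $101,561.85 = $160,645.20.

$160,645.20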